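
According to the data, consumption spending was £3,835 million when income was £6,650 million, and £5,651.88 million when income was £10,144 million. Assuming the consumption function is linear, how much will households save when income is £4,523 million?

S = 1794.04

MPC = (5651.88 − 3835)/(10144 − 6650) = 1816.88/3494 = 0.52
a = 3835 − 0.52(6650) = 3835 − 3458 = 377
C = 377 + 0.52(4523) = 2728.96
S = 4523 − 2728.96 = 1794.04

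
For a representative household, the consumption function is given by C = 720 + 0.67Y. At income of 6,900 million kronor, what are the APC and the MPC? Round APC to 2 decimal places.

APC = 0.77; MPC = 0.67

MPC = 0.67 (the slope of the consumption function)
C = 720 + 0.67(6900) = 5343, so APC = 5343/6900 = 0.77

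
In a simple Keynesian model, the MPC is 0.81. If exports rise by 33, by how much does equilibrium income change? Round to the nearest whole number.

The multiplier is 1/(1 − MPC) = 1/0.19.
ΔY = 33/0.19 = 173.68 ≈ 174

ΔY ≈ 174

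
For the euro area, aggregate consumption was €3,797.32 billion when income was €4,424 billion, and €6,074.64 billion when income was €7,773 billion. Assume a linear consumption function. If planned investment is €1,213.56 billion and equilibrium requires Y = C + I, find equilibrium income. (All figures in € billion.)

MPC = (6074.64 − 3797.32)/(7773 − 4424) = 2277.32/3349 = 0.68
a = 3797.32 − 0.68(4424) = 789
Equilibrium: Y = 789 + 0.68Y + 1213.56
0.32Y = 2002.56, so Y = 2002.56/0.32 = 6258

Y = 6258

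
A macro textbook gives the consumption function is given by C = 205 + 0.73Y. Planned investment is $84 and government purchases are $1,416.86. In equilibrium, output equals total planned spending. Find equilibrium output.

Y = 6318

Y = C + I + G = 205 + 0.73Y + 84 + 1416.86
Y − 0.73Y = 1705.86
0.27Y = 1705.86, so Y = 1705.86/0.27 = 6318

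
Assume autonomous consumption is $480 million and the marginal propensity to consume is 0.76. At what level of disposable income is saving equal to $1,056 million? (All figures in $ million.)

Y = 6400

S = Y − C = -480 + 0.24Y
-480 + 0.24Y = 1056, so 0.24Y = 1536 and Y = 6400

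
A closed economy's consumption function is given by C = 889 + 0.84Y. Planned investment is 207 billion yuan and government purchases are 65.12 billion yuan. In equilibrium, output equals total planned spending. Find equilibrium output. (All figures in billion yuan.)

Y = C + I + G = 889 + 0.84Y + 207 + 65.12
Y − 0.84Y = 1161.12
0.16Y = 1161.12, so Y = 1161.12/0.16 = 7257

Y = 7257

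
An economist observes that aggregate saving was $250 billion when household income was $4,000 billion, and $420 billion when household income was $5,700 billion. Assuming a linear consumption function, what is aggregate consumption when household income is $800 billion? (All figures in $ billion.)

C = 870

MPS = ΔS/ΔY = (420 − 250)/(5700 − 4000) = 170/1700 = 0.1
MPC = 1 − MPS = 0.9
Autonomous saving = 250 − 0.1(4000) = -150, so a = 150
C = 150 + 0.9(800) = 150 + 720 = 870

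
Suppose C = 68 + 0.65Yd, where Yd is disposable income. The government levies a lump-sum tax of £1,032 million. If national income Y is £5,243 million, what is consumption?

Yd = Y − T = 5243 − 1032 = 4211
C = 68 + 0.65(4211) = 68 + 2737.15 = 2805.15

C = 2805.15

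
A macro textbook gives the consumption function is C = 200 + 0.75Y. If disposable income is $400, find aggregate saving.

C = 200 + 0.75(400) = 200 + 300 = 500
S = Y − C = 400 − 500 = -100

S = -100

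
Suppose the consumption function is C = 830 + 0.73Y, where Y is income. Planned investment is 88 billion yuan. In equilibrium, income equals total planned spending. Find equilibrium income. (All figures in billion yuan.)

Y = 3400

Y = C + I = 830 + 0.73Y + 88
Y − 0.73Y = 918
0.27Y = 918, so Y = 918/0.27 = 3400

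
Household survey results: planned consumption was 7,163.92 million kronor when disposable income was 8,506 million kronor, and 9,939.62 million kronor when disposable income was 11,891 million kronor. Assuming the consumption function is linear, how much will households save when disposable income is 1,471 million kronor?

MPC = (9939.62 − 7163.92)/(11891 − 8506) = 2775.7/3385 = 0.82
a = 7163.92 − 0.82(8506) = 7163.92 − 6974.92 = 189
C = 189 + 0.82(1471) = 1395.22
S = 1471 − 1395.22 = 75.78

S = 75.78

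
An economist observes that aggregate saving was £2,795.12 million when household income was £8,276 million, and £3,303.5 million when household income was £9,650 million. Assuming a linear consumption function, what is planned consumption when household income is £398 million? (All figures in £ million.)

C = 517.74

MPS = ΔS/ΔY = (3303.5 − 2795.12)/(9650 − 8276) = 508.38/1374 = 0.37
MPC = 1 − MPS = 0.63
Autonomous saving = 2795.12 − 0.37(8276) = -267, so a = 267
C = 267 + 0.63(398) = 267 + 250.74 = 517.74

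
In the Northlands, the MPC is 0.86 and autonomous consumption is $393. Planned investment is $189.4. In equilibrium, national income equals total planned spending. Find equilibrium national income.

Y = C + I = 393 + 0.86Y + 189.4
Y − 0.86Y = 582.4
0.14Y = 582.4, so Y = 582.4/0.14 = 4160

Y = 4160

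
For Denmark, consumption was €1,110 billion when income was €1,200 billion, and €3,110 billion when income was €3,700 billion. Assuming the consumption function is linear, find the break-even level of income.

MPC = (3110 − 1110)/(3700 − 1200) = 2000/2500 = 0.8
a = 1110 − 0.8(1200) = 1110 − 960 = 150
Break-even: Y = a/(1−MPC) = 150/0.2 = 750

Y = 750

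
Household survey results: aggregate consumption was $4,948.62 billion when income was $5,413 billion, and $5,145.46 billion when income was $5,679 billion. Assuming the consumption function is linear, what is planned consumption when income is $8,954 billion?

C = 7568.96

MPC = (5145.46 − 4948.62)/(5679 − 5413) = 196.84/266 = 0.74
a = 4948.62 − 0.74(5413) = 4948.62 − 4005.62 = 943
C = 943 + 0.74(8954) = 943 + 6625.96 = 7568.96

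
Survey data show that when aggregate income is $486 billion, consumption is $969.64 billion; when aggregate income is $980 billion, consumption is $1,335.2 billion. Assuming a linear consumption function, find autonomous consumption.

MPC = ΔC/ΔY = (1335.2 − 969.64)/(980 − 486) = 365.56/494 = 0.74
a = C − MPC·Y = 969.64 − 0.74(486) = 969.64 − 359.64 = 610

a = 610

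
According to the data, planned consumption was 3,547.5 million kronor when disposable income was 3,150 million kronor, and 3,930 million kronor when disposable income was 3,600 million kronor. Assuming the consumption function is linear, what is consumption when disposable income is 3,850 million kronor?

MPC = (3930 − 3547.5)/(3600 − 3150) = 382.5/450 = 0.85
a = 3547.5 − 0.85(3150) = 3547.5 − 2677.5 = 870
C = 870 + 0.85(3850) = 870 + 3272.5 = 4142.5

C = 4142.5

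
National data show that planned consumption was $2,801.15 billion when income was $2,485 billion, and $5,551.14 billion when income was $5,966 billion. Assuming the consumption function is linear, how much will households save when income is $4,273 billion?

MPC = (5551.14 − 2801.15)/(5966 − 2485) = 2749.99/3481 = 0.79
a = 2801.15 − 0.79(2485) = 2801.15 − 1963.15 = 838
C = 838 + 0.79(4273) = 4213.67
S = 4273 − 4213.67 = 59.33

S = 59.33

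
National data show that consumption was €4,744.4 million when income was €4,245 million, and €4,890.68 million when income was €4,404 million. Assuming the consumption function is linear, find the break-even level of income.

MPC = (4890.68 − 4744.4)/(4404 − 4245) = 146.28/159 = 0.92
a = 4744.4 − 0.92(4245) = 4744.4 − 3905.4 = 839
Break-even: Y = a/(1−MPC) = 839/0.08 = 10487.5

Y = 10487.5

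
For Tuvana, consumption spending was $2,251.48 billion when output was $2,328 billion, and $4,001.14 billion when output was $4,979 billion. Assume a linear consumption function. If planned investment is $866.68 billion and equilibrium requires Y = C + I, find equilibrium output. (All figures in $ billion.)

Y = 4652

MPC = (4001.14 − 2251.48)/(4979 − 2328) = 1749.66/2651 = 0.66
a = 2251.48 − 0.66(2328) = 715
Equilibrium: Y = 715 + 0.66Y + 866.68
0.34Y = 1581.68, so Y = 1581.68/0.34 = 4652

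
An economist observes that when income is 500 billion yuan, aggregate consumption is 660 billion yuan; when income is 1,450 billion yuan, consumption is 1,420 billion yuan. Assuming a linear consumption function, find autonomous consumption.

MPC = ΔC/ΔY = (1420 − 660)/(1450 − 500) = 760/950 = 0.8
a = C − MPC·Y = 660 − 0.8(500) = 660 − 400 = 260

a = 260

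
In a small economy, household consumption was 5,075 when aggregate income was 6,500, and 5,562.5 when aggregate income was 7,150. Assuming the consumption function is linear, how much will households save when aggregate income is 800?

MPC = (5562.5 − 5075)/(7150 − 6500) = 487.5/650 = 0.75
a = 5075 − 0.75(6500) = 5075 − 4875 = 200
C = 200 + 0.75(800) = 800
S = 800 − 800 = 0

S = 0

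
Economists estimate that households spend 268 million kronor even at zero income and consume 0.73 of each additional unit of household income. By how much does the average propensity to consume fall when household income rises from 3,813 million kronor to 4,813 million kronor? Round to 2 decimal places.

ΔAPC = 0.01

At Y = 3813: C = 268 + 0.73(3813) = 3051.49, APC = 3051.49/3813 = 0.800
At Y = 4813: C = 3781.49, APC = 3781.49/4813 = 0.786
Fall in APC = 0.800 − 0.786 = 0.014 ≈ 0.01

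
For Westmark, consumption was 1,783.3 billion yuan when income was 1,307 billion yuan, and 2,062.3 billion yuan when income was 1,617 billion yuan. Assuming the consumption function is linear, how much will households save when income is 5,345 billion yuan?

S = -72.5

MPC = (2062.3 − 1783.3)/(1617 − 1307) = 279/310 = 0.9
a = 1783.3 − 0.9(1307) = 1783.3 − 1176.3 = 607
C = 607 + 0.9(5345) = 5417.5
S = 5345 − 5417.5 = -72.5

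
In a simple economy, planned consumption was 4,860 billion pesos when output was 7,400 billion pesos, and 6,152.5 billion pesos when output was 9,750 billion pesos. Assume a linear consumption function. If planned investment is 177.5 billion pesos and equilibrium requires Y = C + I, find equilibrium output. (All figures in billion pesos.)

Y = 2150

MPC = (6152.5 − 4860)/(9750 − 7400) = 1292.5/2350 = 0.55
a = 4860 − 0.55(7400) = 790
Equilibrium: Y = 790 + 0.55Y + 177.5
0.45Y = 967.5, so Y = 967.5/0.45 = 2150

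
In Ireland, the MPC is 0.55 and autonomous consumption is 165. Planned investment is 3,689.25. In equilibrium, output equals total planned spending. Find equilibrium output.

Y = 8565

Y = C + I = 165 + 0.55Y + 3689.25
Y − 0.55Y = 3854.25
0.45Y = 3854.25, so Y = 3854.25/0.45 = 8565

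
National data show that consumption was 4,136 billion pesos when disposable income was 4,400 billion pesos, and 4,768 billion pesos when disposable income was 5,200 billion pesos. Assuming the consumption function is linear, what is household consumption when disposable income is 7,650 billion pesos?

MPC = (4768 − 4136)/(5200 − 4400) = 632/800 = 0.79
a = 4136 − 0.79(4400) = 4136 − 3476 = 660
C = 660 + 0.79(7650) = 660 + 6043.5 = 6703.5

C = 6703.5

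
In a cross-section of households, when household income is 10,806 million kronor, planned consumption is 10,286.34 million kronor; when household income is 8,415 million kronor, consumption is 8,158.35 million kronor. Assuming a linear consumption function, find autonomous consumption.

MPC = ΔC/ΔY = (10286.34 − 8158.35)/(10806 − 8415) = 2127.99/2391 = 0.89
a = C − MPC·Y = 8158.35 − 0.89(8415) = 8158.35 − 7489.35 = 669

a = 669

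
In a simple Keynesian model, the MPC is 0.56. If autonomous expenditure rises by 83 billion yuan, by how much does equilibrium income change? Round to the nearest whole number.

ΔY ≈ 189

The multiplier is 1/(1 − MPC) = 1/0.44.
ΔY = 83/0.44 = 188.64 ≈ 189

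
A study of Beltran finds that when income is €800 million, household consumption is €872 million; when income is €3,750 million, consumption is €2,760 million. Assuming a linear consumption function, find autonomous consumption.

a = 360

MPC = ΔC/ΔY = (2760 − 872)/(3750 − 800) = 1888/2950 = 0.64
a = C − MPC·Y = 872 − 0.64(800) = 872 − 512 = 360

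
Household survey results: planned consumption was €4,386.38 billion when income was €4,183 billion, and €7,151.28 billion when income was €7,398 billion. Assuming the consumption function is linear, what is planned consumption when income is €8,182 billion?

C = 7825.52

MPC = (7151.28 − 4386.38)/(7398 − 4183) = 2764.9/3215 = 0.86
a = 4386.38 − 0.86(4183) = 4386.38 − 3597.38 = 789
C = 789 + 0.86(8182) = 789 + 7036.52 = 7825.52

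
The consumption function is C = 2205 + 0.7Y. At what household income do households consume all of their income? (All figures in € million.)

At break-even, C = Y: 2205 + 0.7Y = Y
0.3Y = 2205, so Y = 2205/0.3 = 7350

Y = 7350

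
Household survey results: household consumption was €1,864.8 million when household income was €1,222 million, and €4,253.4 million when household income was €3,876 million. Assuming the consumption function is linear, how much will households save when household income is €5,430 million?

MPC = (4253.4 − 1864.8)/(3876 − 1222) = 2388.6/2654 = 0.9
a = 1864.8 − 0.9(1222) = 1864.8 − 1099.8 = 765
C = 765 + 0.9(5430) = 5652
S = 5430 − 5652 = -222

S = -222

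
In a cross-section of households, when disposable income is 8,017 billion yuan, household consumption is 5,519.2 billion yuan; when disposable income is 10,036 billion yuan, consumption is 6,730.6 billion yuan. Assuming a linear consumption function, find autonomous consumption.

a = 709

MPC = ΔC/ΔY = (6730.6 − 5519.2)/(10036 − 8017) = 1211.4/2019 = 0.6
a = C − MPC·Y = 5519.2 − 0.6(8017) = 5519.2 − 4810.2 = 709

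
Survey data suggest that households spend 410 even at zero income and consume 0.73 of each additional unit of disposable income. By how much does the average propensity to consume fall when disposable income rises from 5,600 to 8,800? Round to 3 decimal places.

ΔAPC = 0.027

At Y = 5600: C = 410 + 0.73(5600) = 4498, APC = 4498/5600 = 0.8032
At Y = 8800: C = 6834, APC = 6834/8800 = 0.7766
Fall in APC = 0.8032 − 0.7766 = 0.0266 ≈ 0.027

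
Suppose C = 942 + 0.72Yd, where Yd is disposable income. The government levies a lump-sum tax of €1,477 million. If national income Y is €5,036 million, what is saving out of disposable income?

S = 54.52

Yd = Y − T = 5036 − 1477 = 3559
C = 942 + 0.72(3559) = 942 + 2562.48 = 3504.48
S = Yd − C = 3559 − 3504.48 = 54.52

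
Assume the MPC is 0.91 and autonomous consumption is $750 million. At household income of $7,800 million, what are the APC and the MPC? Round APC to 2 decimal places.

APC = 1.01; MPC = 0.91

MPC = 0.91 (the slope of the consumption function)
C = 750 + 0.91(7800) = 7848, so APC = 7848/7800 = 1.01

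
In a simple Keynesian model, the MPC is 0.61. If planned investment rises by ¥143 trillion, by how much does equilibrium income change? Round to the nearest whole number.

ΔY ≈ 367

The multiplier is 1/(1 − MPC) = 1/0.39.
ΔY = 143/0.39 = 366.67 ≈ 367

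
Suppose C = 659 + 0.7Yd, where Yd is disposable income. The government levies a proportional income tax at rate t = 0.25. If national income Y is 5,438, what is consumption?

Yd = (1 − 0.25)(5438) = 0.75(5438) = 4078.5
C = 659 + 0.7(4078.5) = 659 + 2854.95 = 3513.95

C = 3513.95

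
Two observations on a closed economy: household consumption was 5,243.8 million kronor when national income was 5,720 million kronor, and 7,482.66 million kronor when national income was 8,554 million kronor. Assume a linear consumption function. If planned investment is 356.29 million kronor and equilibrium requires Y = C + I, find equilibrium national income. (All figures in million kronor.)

MPC = (7482.66 − 5243.8)/(8554 − 5720) = 2238.86/2834 = 0.79
a = 5243.8 − 0.79(5720) = 725
Equilibrium: Y = 725 + 0.79Y + 356.29
0.21Y = 1081.29, so Y = 1081.29/0.21 = 5149

Y = 5149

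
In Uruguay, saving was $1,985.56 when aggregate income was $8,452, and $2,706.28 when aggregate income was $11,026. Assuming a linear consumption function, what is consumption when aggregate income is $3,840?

MPS = ΔS/ΔY = (2706.28 − 1985.56)/(11026 − 8452) = 720.72/2574 = 0.28
MPC = 1 − MPS = 0.72
Autonomous saving = 1985.56 − 0.28(8452) = -381, so a = 381
C = 381 + 0.72(3840) = 381 + 2764.8 = 3145.8

C = 3145.8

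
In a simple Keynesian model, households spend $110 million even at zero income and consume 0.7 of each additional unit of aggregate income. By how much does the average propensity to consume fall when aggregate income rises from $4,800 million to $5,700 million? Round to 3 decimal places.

ΔAPC = 0.004

At Y = 4800: C = 110 + 0.7(4800) = 3470, APC = 3470/4800 = 0.7229
At Y = 5700: C = 4100, APC = 4100/5700 = 0.7193
Fall in APC = 0.7229 − 0.7193 = 0.0036 ≈ 0.004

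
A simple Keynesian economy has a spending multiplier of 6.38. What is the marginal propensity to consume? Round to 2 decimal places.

k = 1/(1 − MPC), so 1 − MPC = 1/k = 1/6.38 = 0.1567
MPC = 1 − 0.1567 = 0.84

MPC = 0.84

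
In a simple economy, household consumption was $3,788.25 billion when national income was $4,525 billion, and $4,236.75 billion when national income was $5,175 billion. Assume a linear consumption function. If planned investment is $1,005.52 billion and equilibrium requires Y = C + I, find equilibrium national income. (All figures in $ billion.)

MPC = (4236.75 − 3788.25)/(5175 − 4525) = 448.5/650 = 0.69
a = 3788.25 − 0.69(4525) = 666
Equilibrium: Y = 666 + 0.69Y + 1005.52
0.31Y = 1671.52, so Y = 1671.52/0.31 = 5392

Y = 5392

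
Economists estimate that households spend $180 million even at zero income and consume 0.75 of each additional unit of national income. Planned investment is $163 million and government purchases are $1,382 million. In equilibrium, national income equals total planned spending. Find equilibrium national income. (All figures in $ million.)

Y = 6900

Y = C + I + G = 180 + 0.75Y + 163 + 1382
Y − 0.75Y = 1725
0.25Y = 1725, so Y = 1725/0.25 = 6900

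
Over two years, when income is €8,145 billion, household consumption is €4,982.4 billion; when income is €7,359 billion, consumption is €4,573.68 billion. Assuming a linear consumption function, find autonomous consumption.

MPC = ΔC/ΔY = (4982.4 − 4573.68)/(8145 − 7359) = 408.72/786 = 0.52
a = C − MPC·Y = 4573.68 − 0.52(7359) = 4573.68 − 3826.68 = 747

a = 747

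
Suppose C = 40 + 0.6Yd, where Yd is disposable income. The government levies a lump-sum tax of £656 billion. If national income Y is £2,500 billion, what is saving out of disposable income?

Yd = Y − T = 2500 − 656 = 1844
C = 40 + 0.6(1844) = 40 + 1106.4 = 1146.4
S = Yd − C = 1844 − 1146.4 = 697.6

S = 697.6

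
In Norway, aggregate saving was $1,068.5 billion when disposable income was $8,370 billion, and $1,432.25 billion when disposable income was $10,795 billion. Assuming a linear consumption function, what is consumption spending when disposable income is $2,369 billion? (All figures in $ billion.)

MPS = ΔS/ΔY = (1432.25 − 1068.5)/(10795 − 8370) = 363.75/2425 = 0.15
MPC = 1 − MPS = 0.85
Autonomous saving = 1068.5 − 0.15(8370) = -187, so a = 187
C = 187 + 0.85(2369) = 187 + 2013.65 = 2200.65

C = 2200.65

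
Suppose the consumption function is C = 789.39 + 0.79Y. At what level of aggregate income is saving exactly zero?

At break-even, C = Y: 789.39 + 0.79Y = Y
0.21Y = 789.39, so Y = 789.39/0.21 = 3759

Y = 3759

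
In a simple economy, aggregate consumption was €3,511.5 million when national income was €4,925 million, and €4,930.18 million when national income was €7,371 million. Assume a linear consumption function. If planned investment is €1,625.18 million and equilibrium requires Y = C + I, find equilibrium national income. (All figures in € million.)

Y = 5429

MPC = (4930.18 − 3511.5)/(7371 − 4925) = 1418.68/2446 = 0.58
a = 3511.5 − 0.58(4925) = 655
Equilibrium: Y = 655 + 0.58Y + 1625.18
0.42Y = 2280.18, so Y = 2280.18/0.42 = 5429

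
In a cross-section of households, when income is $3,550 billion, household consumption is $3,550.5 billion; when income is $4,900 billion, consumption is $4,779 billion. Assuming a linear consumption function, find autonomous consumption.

MPC = ΔC/ΔY = (4779 − 3550.5)/(4900 − 3550) = 1228.5/1350 = 0.91
a = C − MPC·Y = 3550.5 − 0.91(3550) = 3550.5 − 3230.5 = 320

a = 320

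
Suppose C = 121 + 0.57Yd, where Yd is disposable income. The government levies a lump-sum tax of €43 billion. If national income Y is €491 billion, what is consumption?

C = 376.36

Yd = Y − T = 491 − 43 = 448
C = 121 + 0.57(448) = 121 + 255.36 = 376.36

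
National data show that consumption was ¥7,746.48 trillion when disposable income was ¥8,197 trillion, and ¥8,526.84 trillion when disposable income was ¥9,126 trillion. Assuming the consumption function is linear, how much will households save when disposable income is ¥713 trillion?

S = -746.92

MPC = (8526.84 − 7746.48)/(9126 − 8197) = 780.36/929 = 0.84
a = 7746.48 − 0.84(8197) = 7746.48 − 6885.48 = 861
C = 861 + 0.84(713) = 1459.92
S = 713 − 1459.92 = -746.92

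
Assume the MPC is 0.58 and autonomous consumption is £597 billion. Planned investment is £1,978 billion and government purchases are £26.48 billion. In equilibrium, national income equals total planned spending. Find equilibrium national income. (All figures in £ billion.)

Y = 6194

Y = C + I + G = 597 + 0.58Y + 1978 + 26.48
Y − 0.58Y = 2601.48
0.42Y = 2601.48, so Y = 2601.48/0.42 = 6194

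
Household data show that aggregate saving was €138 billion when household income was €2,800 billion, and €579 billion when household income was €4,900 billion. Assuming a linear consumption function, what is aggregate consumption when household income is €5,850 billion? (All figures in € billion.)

C = 5071.5

MPS = ΔS/ΔY = (579 − 138)/(4900 − 2800) = 441/2100 = 0.21
MPC = 1 − MPS = 0.79
Autonomous saving = 138 − 0.21(2800) = -450, so a = 450
C = 450 + 0.79(5850) = 450 + 4621.5 = 5071.5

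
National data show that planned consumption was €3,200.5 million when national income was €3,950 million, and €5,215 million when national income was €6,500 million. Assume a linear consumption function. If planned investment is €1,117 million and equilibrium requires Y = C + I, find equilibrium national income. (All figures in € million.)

Y = 5700

MPC = (5215 − 3200.5)/(6500 − 3950) = 2014.5/2550 = 0.79
a = 3200.5 − 0.79(3950) = 80
Equilibrium: Y = 80 + 0.79Y + 1117
0.21Y = 1197, so Y = 1197/0.21 = 5700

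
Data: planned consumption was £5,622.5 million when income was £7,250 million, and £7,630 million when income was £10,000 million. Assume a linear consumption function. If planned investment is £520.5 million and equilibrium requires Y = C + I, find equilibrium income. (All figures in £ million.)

MPC = (7630 − 5622.5)/(10000 − 7250) = 2007.5/2750 = 0.73
a = 5622.5 − 0.73(7250) = 330
Equilibrium: Y = 330 + 0.73Y + 520.5
0.27Y = 850.5, so Y = 850.5/0.27 = 3150

Y = 3150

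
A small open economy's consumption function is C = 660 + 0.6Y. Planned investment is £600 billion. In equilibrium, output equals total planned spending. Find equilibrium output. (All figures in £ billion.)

Y = C + I = 660 + 0.6Y + 600
Y − 0.6Y = 1260
0.4Y = 1260, so Y = 1260/0.4 = 3150

Y = 3150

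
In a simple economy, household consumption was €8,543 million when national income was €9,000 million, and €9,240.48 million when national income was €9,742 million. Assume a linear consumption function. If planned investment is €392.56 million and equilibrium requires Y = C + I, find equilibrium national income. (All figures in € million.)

MPC = (9240.48 − 8543)/(9742 − 9000) = 697.48/742 = 0.94
a = 8543 − 0.94(9000) = 83
Equilibrium: Y = 83 + 0.94Y + 392.56
0.06Y = 475.56, so Y = 475.56/0.06 = 7926

Y = 7926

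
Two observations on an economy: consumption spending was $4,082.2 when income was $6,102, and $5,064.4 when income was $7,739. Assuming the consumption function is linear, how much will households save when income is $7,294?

S = 2496.6

MPC = (5064.4 − 4082.2)/(7739 − 6102) = 982.2/1637 = 0.6
a = 4082.2 − 0.6(6102) = 4082.2 − 3661.2 = 421
C = 421 + 0.6(7294) = 4797.4
S = 7294 − 4797.4 = 2496.6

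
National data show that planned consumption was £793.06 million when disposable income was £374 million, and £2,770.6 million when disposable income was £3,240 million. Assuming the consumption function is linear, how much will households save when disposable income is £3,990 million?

S = 701.9

MPC = (2770.6 − 793.06)/(3240 − 374) = 1977.54/2866 = 0.69
a = 793.06 − 0.69(374) = 793.06 − 258.06 = 535
C = 535 + 0.69(3990) = 3288.1
S = 3990 − 3288.1 = 701.9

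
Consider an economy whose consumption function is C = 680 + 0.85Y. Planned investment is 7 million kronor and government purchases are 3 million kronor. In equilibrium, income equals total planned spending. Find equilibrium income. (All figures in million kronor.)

Y = 4600

Y = C + I + G = 680 + 0.85Y + 7 + 3
Y − 0.85Y = 690
0.15Y = 690, so Y = 690/0.15 = 4600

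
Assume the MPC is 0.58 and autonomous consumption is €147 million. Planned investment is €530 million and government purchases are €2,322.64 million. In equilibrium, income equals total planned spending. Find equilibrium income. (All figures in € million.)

Y = C + I + G = 147 + 0.58Y + 530 + 2322.64
Y − 0.58Y = 2999.64
0.42Y = 2999.64, so Y = 2999.64/0.42 = 7142

Y = 7142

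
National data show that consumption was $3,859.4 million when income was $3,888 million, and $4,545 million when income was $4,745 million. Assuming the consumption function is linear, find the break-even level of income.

MPC = (4545 − 3859.4)/(4745 − 3888) = 685.6/857 = 0.8
a = 3859.4 − 0.8(3888) = 3859.4 − 3110.4 = 749
Break-even: Y = a/(1−MPC) = 749/0.2 = 3745

Y = 3745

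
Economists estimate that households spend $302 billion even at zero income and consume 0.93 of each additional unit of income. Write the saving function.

S = -302 + 0.07Y

S = Y − C = Y − (302 + 0.93Y) = -302 + (1 − 0.93)Y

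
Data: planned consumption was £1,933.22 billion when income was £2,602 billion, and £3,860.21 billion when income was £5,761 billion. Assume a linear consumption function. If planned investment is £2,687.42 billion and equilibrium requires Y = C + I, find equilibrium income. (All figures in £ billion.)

Y = 7778

MPC = (3860.21 − 1933.22)/(5761 − 2602) = 1926.99/3159 = 0.61
a = 1933.22 − 0.61(2602) = 346
Equilibrium: Y = 346 + 0.61Y + 2687.42
0.39Y = 3033.42, so Y = 3033.42/0.39 = 7778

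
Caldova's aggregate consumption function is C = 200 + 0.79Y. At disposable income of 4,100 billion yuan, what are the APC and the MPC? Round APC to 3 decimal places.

MPC = 0.79 (the slope of the consumption function)
C = 200 + 0.79(4100) = 3439, so APC = 3439/4100 = 0.839

APC = 0.839; MPC = 0.79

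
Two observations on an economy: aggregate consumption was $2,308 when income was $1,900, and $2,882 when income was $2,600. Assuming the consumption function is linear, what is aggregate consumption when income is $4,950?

C = 4809

MPC = (2882 − 2308)/(2600 − 1900) = 574/700 = 0.82
a = 2308 − 0.82(1900) = 2308 − 1558 = 750
C = 750 + 0.82(4950) = 750 + 4059 = 4809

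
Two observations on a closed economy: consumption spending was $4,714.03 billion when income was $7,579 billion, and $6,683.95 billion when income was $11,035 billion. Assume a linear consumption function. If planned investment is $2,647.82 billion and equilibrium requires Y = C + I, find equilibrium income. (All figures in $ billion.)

MPC = (6683.95 − 4714.03)/(11035 − 7579) = 1969.92/3456 = 0.57
a = 4714.03 − 0.57(7579) = 394
Equilibrium: Y = 394 + 0.57Y + 2647.82
0.43Y = 3041.82, so Y = 3041.82/0.43 = 7074

Y = 7074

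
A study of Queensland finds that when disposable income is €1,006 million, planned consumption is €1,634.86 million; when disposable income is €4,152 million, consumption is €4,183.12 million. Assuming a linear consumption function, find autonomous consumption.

a = 820

MPC = ΔC/ΔY = (4183.12 − 1634.86)/(4152 − 1006) = 2548.26/3146 = 0.81
a = C − MPC·Y = 1634.86 − 0.81(1006) = 1634.86 − 814.86 = 820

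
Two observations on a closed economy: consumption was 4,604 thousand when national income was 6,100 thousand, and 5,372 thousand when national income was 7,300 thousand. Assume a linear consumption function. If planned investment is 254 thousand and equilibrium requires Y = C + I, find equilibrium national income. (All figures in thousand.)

Y = 2650

MPC = (5372 − 4604)/(7300 − 6100) = 768/1200 = 0.64
a = 4604 − 0.64(6100) = 700
Equilibrium: Y = 700 + 0.64Y + 254
0.36Y = 954, so Y = 954/0.36 = 2650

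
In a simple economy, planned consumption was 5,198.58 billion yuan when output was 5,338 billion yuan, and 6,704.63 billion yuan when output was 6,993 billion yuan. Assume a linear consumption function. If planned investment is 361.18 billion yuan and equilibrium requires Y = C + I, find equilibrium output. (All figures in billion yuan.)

MPC = (6704.63 − 5198.58)/(6993 − 5338) = 1506.05/1655 = 0.91
a = 5198.58 − 0.91(5338) = 341
Equilibrium: Y = 341 + 0.91Y + 361.18
0.09Y = 702.18, so Y = 702.18/0.09 = 7802

Y = 7802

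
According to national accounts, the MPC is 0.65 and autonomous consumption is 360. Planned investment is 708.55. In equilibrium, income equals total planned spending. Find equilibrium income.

Y = 3053

Y = C + I = 360 + 0.65Y + 708.55
Y − 0.65Y = 1068.55
0.35Y = 1068.55, so Y = 1068.55/0.35 = 3053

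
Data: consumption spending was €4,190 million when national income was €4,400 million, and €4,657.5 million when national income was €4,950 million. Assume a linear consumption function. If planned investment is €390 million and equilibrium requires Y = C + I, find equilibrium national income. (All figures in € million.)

Y = 5600

MPC = (4657.5 − 4190)/(4950 − 4400) = 467.5/550 = 0.85
a = 4190 − 0.85(4400) = 450
Equilibrium: Y = 450 + 0.85Y + 390
0.15Y = 840, so Y = 840/0.15 = 5600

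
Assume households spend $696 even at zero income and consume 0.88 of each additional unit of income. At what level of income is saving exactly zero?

At break-even, C = Y: 696 + 0.88Y = Y
0.12Y = 696, so Y = 696/0.12 = 5800

Y = 5800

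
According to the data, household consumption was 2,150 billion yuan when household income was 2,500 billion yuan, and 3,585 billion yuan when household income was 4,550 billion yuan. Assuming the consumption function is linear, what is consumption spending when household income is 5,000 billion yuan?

MPC = (3585 − 2150)/(4550 − 2500) = 1435/2050 = 0.7
a = 2150 − 0.7(2500) = 2150 − 1750 = 400
C = 400 + 0.7(5000) = 400 + 3500 = 3900

C = 3900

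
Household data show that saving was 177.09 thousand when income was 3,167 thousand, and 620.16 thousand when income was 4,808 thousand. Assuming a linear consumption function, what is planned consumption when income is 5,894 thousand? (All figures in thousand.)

C = 4980.62

MPS = ΔS/ΔY = (620.16 − 177.09)/(4808 − 3167) = 443.07/1641 = 0.27
MPC = 1 − MPS = 0.73
Autonomous saving = 177.09 − 0.27(3167) = -678, so a = 678
C = 678 + 0.73(5894) = 678 + 4302.62 = 4980.62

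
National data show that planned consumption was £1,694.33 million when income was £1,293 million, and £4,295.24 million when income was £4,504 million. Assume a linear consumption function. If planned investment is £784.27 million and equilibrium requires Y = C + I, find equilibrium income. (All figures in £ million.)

MPC = (4295.24 − 1694.33)/(4504 − 1293) = 2600.91/3211 = 0.81
a = 1694.33 − 0.81(1293) = 647
Equilibrium: Y = 647 + 0.81Y + 784.27
0.19Y = 1431.27, so Y = 1431.27/0.19 = 7533

Y = 7533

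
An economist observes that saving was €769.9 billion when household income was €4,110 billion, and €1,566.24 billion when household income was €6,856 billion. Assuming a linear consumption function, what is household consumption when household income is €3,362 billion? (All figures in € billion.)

MPS = ΔS/ΔY = (1566.24 − 769.9)/(6856 − 4110) = 796.34/2746 = 0.29
MPC = 1 − MPS = 0.71
Autonomous saving = 769.9 − 0.29(4110) = -422, so a = 422
C = 422 + 0.71(3362) = 422 + 2387.02 = 2809.02

C = 2809.02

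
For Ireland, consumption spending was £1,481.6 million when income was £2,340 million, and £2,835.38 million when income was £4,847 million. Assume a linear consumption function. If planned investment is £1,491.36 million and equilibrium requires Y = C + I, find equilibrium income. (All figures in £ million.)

MPC = (2835.38 − 1481.6)/(4847 − 2340) = 1353.78/2507 = 0.54
a = 1481.6 − 0.54(2340) = 218
Equilibrium: Y = 218 + 0.54Y + 1491.36
0.46Y = 1709.36, so Y = 1709.36/0.46 = 3716

Y = 3716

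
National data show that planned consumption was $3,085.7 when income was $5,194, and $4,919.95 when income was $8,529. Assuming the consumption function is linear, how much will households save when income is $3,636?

S = 1407.2

MPC = (4919.95 − 3085.7)/(8529 − 5194) = 1834.25/3335 = 0.55
a = 3085.7 − 0.55(5194) = 3085.7 − 2856.7 = 229
C = 229 + 0.55(3636) = 2228.8
S = 3636 − 2228.8 = 1407.2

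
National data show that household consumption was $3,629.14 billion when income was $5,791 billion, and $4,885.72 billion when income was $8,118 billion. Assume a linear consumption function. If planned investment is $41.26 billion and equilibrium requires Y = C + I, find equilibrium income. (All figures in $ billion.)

MPC = (4885.72 − 3629.14)/(8118 − 5791) = 1256.58/2327 = 0.54
a = 3629.14 − 0.54(5791) = 502
Equilibrium: Y = 502 + 0.54Y + 41.26
0.46Y = 543.26, so Y = 543.26/0.46 = 1181

Y = 1181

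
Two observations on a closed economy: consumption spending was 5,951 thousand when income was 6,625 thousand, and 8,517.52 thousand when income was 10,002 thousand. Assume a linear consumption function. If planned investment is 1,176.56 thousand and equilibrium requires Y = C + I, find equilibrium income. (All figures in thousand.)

Y = 8719

MPC = (8517.52 − 5951)/(10002 − 6625) = 2566.52/3377 = 0.76
a = 5951 − 0.76(6625) = 916
Equilibrium: Y = 916 + 0.76Y + 1176.56
0.24Y = 2092.56, so Y = 2092.56/0.24 = 8719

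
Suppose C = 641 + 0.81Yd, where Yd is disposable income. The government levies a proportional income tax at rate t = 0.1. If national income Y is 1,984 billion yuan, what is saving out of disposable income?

S = -301.736

Yd = (1 − 0.1)(1984) = 0.9(1984) = 1785.6
C = 641 + 0.81(1785.6) = 641 + 1446.336 = 2087.336
S = Yd − C = 1785.6 − 2087.336 = -301.736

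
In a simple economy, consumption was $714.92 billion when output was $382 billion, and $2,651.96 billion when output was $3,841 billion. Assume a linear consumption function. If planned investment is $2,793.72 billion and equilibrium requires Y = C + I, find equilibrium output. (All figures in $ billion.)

MPC = (2651.96 − 714.92)/(3841 − 382) = 1937.04/3459 = 0.56
a = 714.92 − 0.56(382) = 501
Equilibrium: Y = 501 + 0.56Y + 2793.72
0.44Y = 3294.72, so Y = 3294.72/0.44 = 7488

Y = 7488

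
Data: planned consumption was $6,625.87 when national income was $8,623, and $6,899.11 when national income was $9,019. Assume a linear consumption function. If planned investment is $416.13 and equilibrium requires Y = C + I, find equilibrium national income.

MPC = (6899.11 − 6625.87)/(9019 − 8623) = 273.24/396 = 0.69
a = 6625.87 − 0.69(8623) = 676
Equilibrium: Y = 676 + 0.69Y + 416.13
0.31Y = 1092.13, so Y = 1092.13/0.31 = 3523

Y = 3523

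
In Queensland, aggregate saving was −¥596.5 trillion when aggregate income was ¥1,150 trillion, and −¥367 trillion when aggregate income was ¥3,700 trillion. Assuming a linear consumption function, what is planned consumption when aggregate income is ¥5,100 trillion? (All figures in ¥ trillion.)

MPS = ΔS/ΔY = (-367 − (-596.5))/(3700 − 1150) = 229.5/2550 = 0.09
MPC = 1 − MPS = 0.91
Autonomous saving = -596.5 − 0.09(1150) = -700, so a = 700
C = 700 + 0.91(5100) = 700 + 4641 = 5341

C = 5341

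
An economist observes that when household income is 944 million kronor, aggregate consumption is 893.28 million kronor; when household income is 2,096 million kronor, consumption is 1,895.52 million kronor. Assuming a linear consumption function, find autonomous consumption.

a = 72

MPC = ΔC/ΔY = (1895.52 − 893.28)/(2096 − 944) = 1002.24/1152 = 0.87
a = C − MPC·Y = 893.28 − 0.87(944) = 893.28 − 821.28 = 72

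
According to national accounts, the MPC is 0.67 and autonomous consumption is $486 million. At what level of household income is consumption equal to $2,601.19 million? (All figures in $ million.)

486 + 0.67Y = 2601.19
0.67Y = 2115.19, so Y = 2115.19/0.67 = 3157

Y = 3157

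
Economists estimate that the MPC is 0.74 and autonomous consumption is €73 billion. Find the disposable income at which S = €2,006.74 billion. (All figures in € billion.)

Y = 7999

S = Y − C = -73 + 0.26Y
-73 + 0.26Y = 2006.74, so 0.26Y = 2079.74 and Y = 7999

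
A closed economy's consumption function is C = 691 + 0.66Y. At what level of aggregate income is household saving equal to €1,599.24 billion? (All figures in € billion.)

Y = 6736

S = Y − C = -691 + 0.34Y
-691 + 0.34Y = 1599.24, so 0.34Y = 2290.24 and Y = 6736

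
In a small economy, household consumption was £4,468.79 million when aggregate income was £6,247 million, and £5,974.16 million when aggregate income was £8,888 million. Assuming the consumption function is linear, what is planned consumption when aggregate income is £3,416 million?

C = 2855.12

MPC = (5974.16 − 4468.79)/(8888 − 6247) = 1505.37/2641 = 0.57
a = 4468.79 − 0.57(6247) = 4468.79 − 3560.79 = 908
C = 908 + 0.57(3416) = 908 + 1947.12 = 2855.12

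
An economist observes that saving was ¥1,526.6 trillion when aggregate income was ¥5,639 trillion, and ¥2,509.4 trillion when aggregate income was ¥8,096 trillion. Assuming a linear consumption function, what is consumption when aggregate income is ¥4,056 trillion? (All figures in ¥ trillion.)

MPS = ΔS/ΔY = (2509.4 − 1526.6)/(8096 − 5639) = 982.8/2457 = 0.4
MPC = 1 − MPS = 0.6
Autonomous saving = 1526.6 − 0.4(5639) = -729, so a = 729
C = 729 + 0.6(4056) = 729 + 2433.6 = 3162.6

C = 3162.6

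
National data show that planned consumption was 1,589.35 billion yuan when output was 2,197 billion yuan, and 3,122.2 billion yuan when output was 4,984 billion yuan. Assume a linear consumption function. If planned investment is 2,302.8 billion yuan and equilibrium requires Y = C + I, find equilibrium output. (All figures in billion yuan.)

MPC = (3122.2 − 1589.35)/(4984 − 2197) = 1532.85/2787 = 0.55
a = 1589.35 − 0.55(2197) = 381
Equilibrium: Y = 381 + 0.55Y + 2302.8
0.45Y = 2683.8, so Y = 2683.8/0.45 = 5964

Y = 5964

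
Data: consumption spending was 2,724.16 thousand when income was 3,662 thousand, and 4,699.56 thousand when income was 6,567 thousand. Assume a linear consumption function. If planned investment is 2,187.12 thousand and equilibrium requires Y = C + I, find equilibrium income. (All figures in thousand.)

Y = 7566

MPC = (4699.56 − 2724.16)/(6567 − 3662) = 1975.4/2905 = 0.68
a = 2724.16 − 0.68(3662) = 234
Equilibrium: Y = 234 + 0.68Y + 2187.12
0.32Y = 2421.12, so Y = 2421.12/0.32 = 7566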